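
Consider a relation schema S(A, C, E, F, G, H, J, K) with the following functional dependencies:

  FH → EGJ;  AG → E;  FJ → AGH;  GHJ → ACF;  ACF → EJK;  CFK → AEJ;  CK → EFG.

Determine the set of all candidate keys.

{C, K}⁺: CK→EFG adds E, F, G; CFK→AEJ adds A, J; FJ→AGH adds H → {A, C, E, F, G, H, J, K}. Minimal: {K}⁺ = {K}; {C}⁺ = {C} — none reach the full schema.
{F, H}⁺: FH→EGJ adds E, G, J; FJ→AGH adds A; GHJ→ACF adds C; ACF→EJK adds K → {A, C, E, F, G, H, J, K}. Minimal: {H}⁺ = {H}; {F}⁺ = {F} — none reach the full schema.
{F, J}⁺: FJ→AGH adds A, G, H; GHJ→ACF adds C; ACF→EJK adds E, K → {A, C, E, F, G, H, J, K}. Minimal: {J}⁺ = {J}; {F}⁺ = {F} — none reach the full schema.
{A, C, F}⁺: ACF→EJK adds E, J, K; CK→EFG adds G; FJ→AGH adds H → {A, C, E, F, G, H, J, K}. Minimal: {C, F}⁺ = {C, F}; {A, F}⁺ = {A, F}; {A, C}⁺ = {A, C} — none reach the full schema.
{G, H, J}⁺: GHJ→ACF adds A, C, F; ACF→EJK adds E, K → {A, C, E, F, G, H, J, K}. Minimal: {H, J}⁺ = {H, J}; {G, J}⁺ = {G, J}; {G, H}⁺ = {G, H} — none reach the full schema.

{C, K}; {F, H}; {F, J}; {A, C, F}; {G, H, J}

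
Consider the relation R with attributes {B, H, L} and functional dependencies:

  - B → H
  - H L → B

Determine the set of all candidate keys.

Attribute L never appears on the right-hand side of any dependency, so L must belong to every candidate key.
{L}⁺ = {L}, which is not all of the schema, so we must add further attributes.
{B, L}⁺: B→H adds H → {B, H, L}.
{H, L}⁺: HL→B adds B → {B, H, L}.

BL, HL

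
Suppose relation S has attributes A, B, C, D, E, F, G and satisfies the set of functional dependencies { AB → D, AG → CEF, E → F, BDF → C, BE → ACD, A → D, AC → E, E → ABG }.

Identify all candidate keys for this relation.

E, AC, AG, ABF

{E}⁺: E→F adds F; E→ABG adds A, B, G; AB→D adds D; AG→CEF adds C → {A, B, C, D, E, F, G}.
{A, C}⁺: A→D adds D; AC→E adds E; E→ABG adds B, G; AG→CEF adds F → {A, B, C, D, E, F, G}.
{A, G}⁺: AG→CEF adds C, E, F; A→D adds D; E→ABG adds B → {A, B, C, D, E, F, G}.
{A, B, F}⁺: AB→D adds D; BDF→C adds C; AC→E adds E; E→ABG adds G → {A, B, C, D, E, F, G}.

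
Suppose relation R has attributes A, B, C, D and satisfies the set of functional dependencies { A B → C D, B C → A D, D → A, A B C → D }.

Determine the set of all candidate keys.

(A, B); (B, C); (B, D)

Attribute B never appears on the right-hand side of any dependency, so B must belong to every candidate key.
{B}⁺ = {B}, which is not all of the schema, so we must add further attributes.
{A, B}⁺: AB→CD adds C, D → {A, B, C, D}.
{B, C}⁺: BC→AD adds A, D → {A, B, C, D}.
{B, D}⁺: D→A adds A; AB→CD adds C → {A, B, C, D}.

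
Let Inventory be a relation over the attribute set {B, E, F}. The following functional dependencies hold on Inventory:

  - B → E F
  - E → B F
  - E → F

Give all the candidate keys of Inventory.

{B}⁺: B→EF adds E, F → {B, E, F}.
{E}⁺: E→BF adds B, F → {B, E, F}.
Any other superkey contains one of these as a subset, so there are no further candidate keys.

{B}, {E}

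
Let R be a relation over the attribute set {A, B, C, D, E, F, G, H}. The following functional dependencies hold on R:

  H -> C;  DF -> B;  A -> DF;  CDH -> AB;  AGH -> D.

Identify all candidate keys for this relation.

(A, E, G, H); (D, E, G, H)

Attributes E, G, H never appear on any right-hand side, so every candidate key must contain {E, G, H}.
{E, G, H}⁺ = {C, E, G, H}, which is not all of the schema, so we must add further attributes.
{A, E, G, H}⁺: H→C adds C; A→DF adds D, F; CDH→AB adds B → {A, B, C, D, E, F, G, H}. Minimal: {E, G, H}⁺ = {C, E, G, H}; {A, G, H}⁺ = {A, B, C, D, F, G, H}; {A, E, H}⁺ = {A, B, C, D, E, F, H}; … — none reach the full schema.
{D, E, G, H}⁺: H→C adds C; CDH→AB adds A, B; A→DF adds F → {A, B, C, D, E, F, G, H}. Minimal: {E, G, H}⁺ = {C, E, G, H}; {D, G, H}⁺ = {A, B, C, D, F, G, H}; {D, E, H}⁺ = {A, B, C, D, E, F, H}; … — none reach the full schema.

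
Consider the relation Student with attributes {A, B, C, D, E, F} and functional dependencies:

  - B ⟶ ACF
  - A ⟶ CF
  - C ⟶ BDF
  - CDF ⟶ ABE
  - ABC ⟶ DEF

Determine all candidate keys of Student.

{A}⁺: A→CF adds C, F; C→BDF adds B, D; CDF→ABE adds E → {A, B, C, D, E, F}.
{B}⁺: B→ACF adds A, C, F; C→BDF adds D; CDF→ABE adds E → {A, B, C, D, E, F}.
{C}⁺: C→BDF adds B, D, F; CDF→ABE adds A, E → {A, B, C, D, E, F}.
Any other superkey contains one of these as a subset, so there are no further candidate keys.

{A}, {B}, {C}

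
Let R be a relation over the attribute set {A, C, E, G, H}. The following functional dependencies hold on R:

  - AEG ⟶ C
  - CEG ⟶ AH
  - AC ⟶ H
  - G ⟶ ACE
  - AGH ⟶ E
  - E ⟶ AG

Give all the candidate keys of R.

{E}⁺: E→AG adds A, G; AEG→C adds C; CEG→AH adds H → {A, C, E, G, H}.
{G}⁺: G→ACE adds A, C, E; CEG→AH adds H → {A, C, E, G, H}.
Any other superkey contains one of these as a subset, so there are no further candidate keys.

{E}, {G}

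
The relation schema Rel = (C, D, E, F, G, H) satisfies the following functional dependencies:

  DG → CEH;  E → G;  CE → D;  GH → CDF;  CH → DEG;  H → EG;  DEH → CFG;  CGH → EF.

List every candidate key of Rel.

{H}, {C, E}, {D, E}, {D, G}

{H}⁺: H→EG adds E, G; GH→CDF adds C, D, F → {C, D, E, F, G, H}.
{C, E}⁺: E→G adds G; CE→D adds D; DG→CEH adds H; GH→CDF adds F → {C, D, E, F, G, H}. Minimal: {E}⁺ = {E, G}; {C}⁺ = {C} — none reach the full schema.
{D, E}⁺: E→G adds G; DG→CEH adds C, H; GH→CDF adds F → {C, D, E, F, G, H}. Minimal: {E}⁺ = {E, G}; {D}⁺ = {D} — none reach the full schema.
{D, G}⁺: DG→CEH adds C, E, H; GH→CDF adds F → {C, D, E, F, G, H}. Minimal: {G}⁺ = {G}; {D}⁺ = {D} — none reach the full schema.
Any other superkey contains one of these as a subset, so there are no further candidate keys.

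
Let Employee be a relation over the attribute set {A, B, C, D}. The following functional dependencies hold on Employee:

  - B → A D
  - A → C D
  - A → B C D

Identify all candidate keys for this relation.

{A}⁺: A→CD adds C, D; A→BCD adds B → {A, B, C, D}.
{B}⁺: B→AD adds A, D; A→CD adds C → {A, B, C, D}.
Any other superkey contains one of these as a subset, so there are no further candidate keys.

(A); (B)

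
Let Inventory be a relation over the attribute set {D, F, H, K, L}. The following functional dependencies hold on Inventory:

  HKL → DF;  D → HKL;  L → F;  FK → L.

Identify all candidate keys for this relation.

{D}, {F, H, K}, {H, K, L}

{D}⁺: D→HKL adds H, K, L; L→F adds F → {D, F, H, K, L}.
{F, H, K}⁺: FK→L adds L; HKL→DF adds D → {D, F, H, K, L}.
{H, K, L}⁺: HKL→DF adds D, F → {D, F, H, K, L}.
Any other superkey contains one of these as a subset, so there are no further candidate keys.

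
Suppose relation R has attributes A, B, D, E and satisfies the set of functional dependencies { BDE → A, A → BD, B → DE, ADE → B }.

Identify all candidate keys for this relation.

{A}, {B}

{A}⁺: A→BD adds B, D; B→DE adds E → {A, B, D, E}.
{B}⁺: B→DE adds D, E; BDE→A adds A → {A, B, D, E}.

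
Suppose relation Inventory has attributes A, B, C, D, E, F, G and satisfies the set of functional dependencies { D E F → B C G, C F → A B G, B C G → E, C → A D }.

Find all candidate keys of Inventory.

CF, DEF

Attribute F never appears on the right-hand side of any dependency, so F must belong to every candidate key.
{F}⁺ = {F}, which is not all of the schema, so we must add further attributes.
{C, F}⁺: CF→ABG adds A, B, G; BCG→E adds E; C→AD adds D → {A, B, C, D, E, F, G}. Minimal: {F}⁺ = {F}; {C}⁺ = {A, C, D} — none reach the full schema.
{D, E, F}⁺: DEF→BCG adds B, C, G; CF→ABG adds A → {A, B, C, D, E, F, G}. Minimal: {E, F}⁺ = {E, F}; {D, F}⁺ = {D, F}; {D, E}⁺ = {D, E} — none reach the full schema.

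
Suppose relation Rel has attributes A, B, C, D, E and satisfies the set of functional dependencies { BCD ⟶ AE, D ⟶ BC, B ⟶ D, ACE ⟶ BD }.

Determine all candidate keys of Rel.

{B}⁺: B→D adds D; D→BC adds C; BCD→AE adds A, E → {A, B, C, D, E}.
{D}⁺: D→BC adds B, C; BCD→AE adds A, E → {A, B, C, D, E}.
{A, C, E}⁺: ACE→BD adds B, D → {A, B, C, D, E}. Minimal: {C, E}⁺ = {C, E}; {A, E}⁺ = {A, E}; {A, C}⁺ = {A, C} — none reach the full schema.
Any other superkey contains one of these as a subset, so there are no further candidate keys.

(B), (D), (A, C, E)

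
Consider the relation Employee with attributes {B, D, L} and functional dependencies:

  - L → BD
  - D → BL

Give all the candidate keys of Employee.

{D}⁺: D→BL adds B, L → {B, D, L}.
{L}⁺: L→BD adds B, D → {B, D, L}.

{D}, {L}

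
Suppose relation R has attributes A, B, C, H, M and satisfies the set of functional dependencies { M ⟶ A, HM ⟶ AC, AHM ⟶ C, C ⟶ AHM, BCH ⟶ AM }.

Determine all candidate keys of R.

BC, BHM

Attribute B never appears on the right-hand side of any dependency, so B must belong to every candidate key.
{B}⁺ = {B}, which is not all of the schema, so we must add further attributes.
{B, C}⁺: C→AHM adds A, H, M → {A, B, C, H, M}.
{B, H, M}⁺: M→A adds A; HM→AC adds C → {A, B, C, H, M}.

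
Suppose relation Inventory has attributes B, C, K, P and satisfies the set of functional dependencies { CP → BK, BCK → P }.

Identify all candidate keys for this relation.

Attribute C never appears on the right-hand side of any dependency, so C must belong to every candidate key.
{C}⁺ = {C}, which is not all of the schema, so we must add further attributes.
{C, P}⁺: CP→BK adds B, K → {B, C, K, P}. Minimal: {P}⁺ = {P}; {C}⁺ = {C} — none reach the full schema.
{B, C, K}⁺: BCK→P adds P → {B, C, K, P}. Minimal: {C, K}⁺ = {C, K}; {B, K}⁺ = {B, K}; {B, C}⁺ = {B, C} — none reach the full schema.
Any other superkey contains one of these as a subset, so there are no further candidate keys.

{C, P}, {B, C, K}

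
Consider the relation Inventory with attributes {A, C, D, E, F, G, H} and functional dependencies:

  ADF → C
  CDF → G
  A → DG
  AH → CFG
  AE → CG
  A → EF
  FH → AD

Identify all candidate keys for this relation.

Attribute H never appears on the right-hand side of any dependency, so H must belong to every candidate key.
{H}⁺ = {H}, which is not all of the schema, so we must add further attributes.
{A, H}⁺: A→DG adds D, G; AH→CFG adds C, F; A→EF adds E → {A, C, D, E, F, G, H}. Minimal: {H}⁺ = {H}; {A}⁺ = {A, C, D, E, F, G} — none reach the full schema.
{F, H}⁺: FH→AD adds A, D; ADF→C adds C; CDF→G adds G; A→EF adds E → {A, C, D, E, F, G, H}. Minimal: {H}⁺ = {H}; {F}⁺ = {F} — none reach the full schema.
Any other superkey contains one of these as a subset, so there are no further candidate keys.

{A, H}; {F, H}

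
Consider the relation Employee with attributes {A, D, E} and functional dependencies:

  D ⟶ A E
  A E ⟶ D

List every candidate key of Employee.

D, AE

{D}⁺: D→AE adds A, E → {A, D, E}.
{A, E}⁺: AE→D adds D → {A, D, E}. Minimal: {E}⁺ = {E}; {A}⁺ = {A} — none reach the full schema.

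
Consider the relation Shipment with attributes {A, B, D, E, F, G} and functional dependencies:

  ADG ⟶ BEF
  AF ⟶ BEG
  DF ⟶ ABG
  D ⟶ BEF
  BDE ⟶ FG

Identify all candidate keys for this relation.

D

Attribute D never appears on the right-hand side of any dependency, so D must belong to every candidate key.
{D}⁺ = {A, B, D, E, F, G}, which is all of the schema, so {D} is the only candidate key.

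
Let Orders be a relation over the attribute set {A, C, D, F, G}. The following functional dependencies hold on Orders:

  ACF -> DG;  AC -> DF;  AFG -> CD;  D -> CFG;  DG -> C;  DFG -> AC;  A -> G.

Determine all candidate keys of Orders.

{D}⁺: D→CFG adds C, F, G; DFG→AC adds A → {A, C, D, F, G}.
{A, C}⁺: AC→DF adds D, F; D→CFG adds G → {A, C, D, F, G}. Minimal: {C}⁺ = {C}; {A}⁺ = {A, G} — none reach the full schema.
{A, F}⁺: A→G adds G; AFG→CD adds C, D → {A, C, D, F, G}. Minimal: {F}⁺ = {F}; {A}⁺ = {A, G} — none reach the full schema.

D, AC, AF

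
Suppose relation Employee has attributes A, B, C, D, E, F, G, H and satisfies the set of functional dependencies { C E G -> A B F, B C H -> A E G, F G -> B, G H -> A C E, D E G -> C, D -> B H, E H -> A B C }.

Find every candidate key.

{C, D}, {D, E}, {D, G}

Attribute D never appears on the right-hand side of any dependency, so D must belong to every candidate key.
{D}⁺ = {B, D, H}, which is not all of the schema, so we must add further attributes.
{C, D}⁺: D→BH adds B, H; BCH→AEG adds A, E, G; CEG→ABF adds F → {A, B, C, D, E, F, G, H}. Minimal: {D}⁺ = {B, D, H}; {C}⁺ = {C} — none reach the full schema.
{D, E}⁺: D→BH adds B, H; EH→ABC adds A, C; BCH→AEG adds G; CEG→ABF adds F → {A, B, C, D, E, F, G, H}. Minimal: {E}⁺ = {E}; {D}⁺ = {B, D, H} — none reach the full schema.
{D, G}⁺: D→BH adds B, H; GH→ACE adds A, C, E; CEG→ABF adds F → {A, B, C, D, E, F, G, H}. Minimal: {G}⁺ = {G}; {D}⁺ = {B, D, H} — none reach the full schema.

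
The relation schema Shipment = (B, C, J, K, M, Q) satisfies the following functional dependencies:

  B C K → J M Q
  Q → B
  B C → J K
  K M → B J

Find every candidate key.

Attribute C never appears on the right-hand side of any dependency, so C must belong to every candidate key.
{C}⁺ = {C}, which is not all of the schema, so we must add further attributes.
{B, C}⁺: BC→JK adds J, K; BCK→JMQ adds M, Q → {B, C, J, K, M, Q}.
{C, Q}⁺: Q→B adds B; BC→JK adds J, K; BCK→JMQ adds M → {B, C, J, K, M, Q}.
{C, K, M}⁺: KM→BJ adds B, J; BCK→JMQ adds Q → {B, C, J, K, M, Q}.

BC, CQ, CKM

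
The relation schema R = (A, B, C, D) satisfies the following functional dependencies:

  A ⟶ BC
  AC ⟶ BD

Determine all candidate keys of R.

Attribute A never appears on the right-hand side of any dependency, so A must belong to every candidate key.
{A}⁺ = {A, B, C, D}, which is all of the schema, so {A} is the only candidate key.

{A}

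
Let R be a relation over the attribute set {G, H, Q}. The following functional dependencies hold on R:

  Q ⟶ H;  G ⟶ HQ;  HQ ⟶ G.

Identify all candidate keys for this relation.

{G}; {Q}

{G}⁺: G→HQ adds H, Q → {G, H, Q}.
{Q}⁺: Q→H adds H; HQ→G adds G → {G, H, Q}.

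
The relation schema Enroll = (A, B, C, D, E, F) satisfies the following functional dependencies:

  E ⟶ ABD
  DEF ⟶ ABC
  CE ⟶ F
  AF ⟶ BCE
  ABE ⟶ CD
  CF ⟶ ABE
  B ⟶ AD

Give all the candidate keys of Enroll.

(E), (A, F), (B, F), (C, F)

{E}⁺: E→ABD adds A, B, D; ABE→CD adds C; CE→F adds F → {A, B, C, D, E, F}.
{A, F}⁺: AF→BCE adds B, C, E; ABE→CD adds D → {A, B, C, D, E, F}.
{B, F}⁺: B→AD adds A, D; AF→BCE adds C, E → {A, B, C, D, E, F}.
{C, F}⁺: CF→ABE adds A, B, E; B→AD adds D → {A, B, C, D, E, F}.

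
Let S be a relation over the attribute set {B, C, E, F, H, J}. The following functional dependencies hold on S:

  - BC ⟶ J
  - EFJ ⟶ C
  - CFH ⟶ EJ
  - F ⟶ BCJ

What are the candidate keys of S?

{F, H}

Attributes F, H never appear on any right-hand side, so every candidate key must contain {F, H}.
{F, H}⁺ = {B, C, E, F, H, J}, which is all of the schema, so {F, H} is the only candidate key.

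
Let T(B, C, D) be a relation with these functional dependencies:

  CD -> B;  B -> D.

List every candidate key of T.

Attribute C never appears on the right-hand side of any dependency, so C must belong to every candidate key.
{C}⁺ = {C}, which is not all of the schema, so we must add further attributes.
{B, C}⁺: B→D adds D → {B, C, D}. Minimal: {C}⁺ = {C}; {B}⁺ = {B, D} — none reach the full schema.
{C, D}⁺: CD→B adds B → {B, C, D}. Minimal: {D}⁺ = {D}; {C}⁺ = {C} — none reach the full schema.

{B, C}, {C, D}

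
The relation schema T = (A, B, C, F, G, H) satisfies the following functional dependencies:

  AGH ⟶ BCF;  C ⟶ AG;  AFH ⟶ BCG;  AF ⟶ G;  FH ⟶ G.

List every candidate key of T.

{C, H}, {A, F, H}, {A, G, H}

Attribute H never appears on the right-hand side of any dependency, so H must belong to every candidate key.
{H}⁺ = {H}, which is not all of the schema, so we must add further attributes.
{C, H}⁺: C→AG adds A, G; AGH→BCF adds B, F → {A, B, C, F, G, H}. Minimal: {H}⁺ = {H}; {C}⁺ = {A, C, G} — none reach the full schema.
{A, F, H}⁺: AFH→BCG adds B, C, G → {A, B, C, F, G, H}. Minimal: {F, H}⁺ = {F, G, H}; {A, H}⁺ = {A, H}; {A, F}⁺ = {A, F, G} — none reach the full schema.
{A, G, H}⁺: AGH→BCF adds B, C, F → {A, B, C, F, G, H}. Minimal: {G, H}⁺ = {G, H}; {A, H}⁺ = {A, H}; {A, G}⁺ = {A, G} — none reach the full schema.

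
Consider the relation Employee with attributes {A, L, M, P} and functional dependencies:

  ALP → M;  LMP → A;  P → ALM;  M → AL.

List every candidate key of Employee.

P

{P}⁺: P→ALM adds A, L, M → {A, L, M, P}.
No other minimal superkey exists.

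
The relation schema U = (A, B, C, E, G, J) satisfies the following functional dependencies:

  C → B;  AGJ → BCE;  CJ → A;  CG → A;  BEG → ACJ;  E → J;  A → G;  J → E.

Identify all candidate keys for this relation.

AE, AJ, CE, CJ, BEG, BGJ

{A, E}⁺: E→J adds J; A→G adds G; AGJ→BCE adds B, C → {A, B, C, E, G, J}. Minimal: {E}⁺ = {E, J}; {A}⁺ = {A, G} — none reach the full schema.
{A, J}⁺: A→G adds G; J→E adds E; AGJ→BCE adds B, C → {A, B, C, E, G, J}. Minimal: {J}⁺ = {E, J}; {A}⁺ = {A, G} — none reach the full schema.
{C, E}⁺: C→B adds B; E→J adds J; CJ→A adds A; A→G adds G → {A, B, C, E, G, J}. Minimal: {E}⁺ = {E, J}; {C}⁺ = {B, C} — none reach the full schema.
{C, J}⁺: C→B adds B; CJ→A adds A; A→G adds G; J→E adds E → {A, B, C, E, G, J}. Minimal: {J}⁺ = {E, J}; {C}⁺ = {B, C} — none reach the full schema.
{B, E, G}⁺: BEG→ACJ adds A, C, J → {A, B, C, E, G, J}. Minimal: {E, G}⁺ = {E, G, J}; {B, G}⁺ = {B, G}; {B, E}⁺ = {B, E, J} — none reach the full schema.
{B, G, J}⁺: J→E adds E; BEG→ACJ adds A, C → {A, B, C, E, G, J}. Minimal: {G, J}⁺ = {E, G, J}; {B, J}⁺ = {B, E, J}; {B, G}⁺ = {B, G} — none reach the full schema.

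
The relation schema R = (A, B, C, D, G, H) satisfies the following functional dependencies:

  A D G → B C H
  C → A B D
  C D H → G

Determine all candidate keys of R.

{C, G}, {C, H}, {A, D, G}

{C, G}⁺: C→ABD adds A, B, D; ADG→BCH adds H → {A, B, C, D, G, H}. Minimal: {G}⁺ = {G}; {C}⁺ = {A, B, C, D} — none reach the full schema.
{C, H}⁺: C→ABD adds A, B, D; CDH→G adds G → {A, B, C, D, G, H}. Minimal: {H}⁺ = {H}; {C}⁺ = {A, B, C, D} — none reach the full schema.
{A, D, G}⁺: ADG→BCH adds B, C, H → {A, B, C, D, G, H}. Minimal: {D, G}⁺ = {D, G}; {A, G}⁺ = {A, G}; {A, D}⁺ = {A, D} — none reach the full schema.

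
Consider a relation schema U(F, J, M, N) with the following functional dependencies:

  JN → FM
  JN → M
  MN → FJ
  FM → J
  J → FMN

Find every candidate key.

{J}⁺: J→FMN adds F, M, N → {F, J, M, N}.
{F, M}⁺: FM→J adds J; J→FMN adds N → {F, J, M, N}. Minimal: {M}⁺ = {M}; {F}⁺ = {F} — none reach the full schema.
{M, N}⁺: MN→FJ adds F, J → {F, J, M, N}. Minimal: {N}⁺ = {N}; {M}⁺ = {M} — none reach the full schema.
Any other superkey contains one of these as a subset, so there are no further candidate keys.

J; FM; MN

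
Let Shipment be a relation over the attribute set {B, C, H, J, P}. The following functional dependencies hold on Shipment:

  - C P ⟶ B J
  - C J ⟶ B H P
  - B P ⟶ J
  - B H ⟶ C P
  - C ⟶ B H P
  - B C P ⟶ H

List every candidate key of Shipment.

(C); (B, H)

{C}⁺: C→BHP adds B, H, P; CP→BJ adds J → {B, C, H, J, P}.
{B, H}⁺: BH→CP adds C, P; CP→BJ adds J → {B, C, H, J, P}. Minimal: {H}⁺ = {H}; {B}⁺ = {B} — none reach the full schema.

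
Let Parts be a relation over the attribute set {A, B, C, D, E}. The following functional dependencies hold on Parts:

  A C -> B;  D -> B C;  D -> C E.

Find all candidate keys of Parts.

AD

Attributes A, D never appear on any right-hand side, so every candidate key must contain {A, D}.
{A, D}⁺ = {A, B, C, D, E}, which is all of the schema, so {A, D} is the only candidate key.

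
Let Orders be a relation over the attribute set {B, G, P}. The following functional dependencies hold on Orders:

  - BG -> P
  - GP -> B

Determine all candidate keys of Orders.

Attribute G never appears on the right-hand side of any dependency, so G must belong to every candidate key.
{G}⁺ = {G}, which is not all of the schema, so we must add further attributes.
{B, G}⁺: BG→P adds P → {B, G, P}. Minimal: {G}⁺ = {G}; {B}⁺ = {B} — none reach the full schema.
{G, P}⁺: GP→B adds B → {B, G, P}. Minimal: {P}⁺ = {P}; {G}⁺ = {G} — none reach the full schema.
Any other superkey contains one of these as a subset, so there are no further candidate keys.

{B, G}, {G, P}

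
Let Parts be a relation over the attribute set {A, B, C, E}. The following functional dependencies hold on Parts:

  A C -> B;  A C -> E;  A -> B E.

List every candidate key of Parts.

{A, C}

Attributes A, C never appear on any right-hand side, so every candidate key must contain {A, C}.
{A, C}⁺ = {A, B, C, E}, which is all of the schema, so {A, C} is the only candidate key.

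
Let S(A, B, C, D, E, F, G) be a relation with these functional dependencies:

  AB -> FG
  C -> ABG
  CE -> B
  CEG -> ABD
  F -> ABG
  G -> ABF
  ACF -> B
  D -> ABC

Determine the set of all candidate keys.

{C, E}, {D, E}

Attribute E never appears on the right-hand side of any dependency, so E must belong to every candidate key.
{E}⁺ = {E}, which is not all of the schema, so we must add further attributes.
{C, E}⁺: C→ABG adds A, B, G; CEG→ABD adds D; G→ABF adds F → {A, B, C, D, E, F, G}. Minimal: {E}⁺ = {E}; {C}⁺ = {A, B, C, F, G} — none reach the full schema.
{D, E}⁺: D→ABC adds A, B, C; AB→FG adds F, G → {A, B, C, D, E, F, G}. Minimal: {E}⁺ = {E}; {D}⁺ = {A, B, C, D, F, G} — none reach the full schema.
Any other superkey contains one of these as a subset, so there are no further candidate keys.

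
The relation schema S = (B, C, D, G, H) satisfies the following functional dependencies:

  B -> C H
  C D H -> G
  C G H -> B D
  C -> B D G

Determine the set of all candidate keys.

{B}⁺: B→CH adds C, H; C→BDG adds D, G → {B, C, D, G, H}.
{C}⁺: C→BDG adds B, D, G; B→CH adds H → {B, C, D, G, H}.
Any other superkey contains one of these as a subset, so there are no further candidate keys.

{B}, {C}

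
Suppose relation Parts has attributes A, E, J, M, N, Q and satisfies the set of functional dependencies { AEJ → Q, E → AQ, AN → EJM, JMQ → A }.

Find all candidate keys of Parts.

Attribute N never appears on the right-hand side of any dependency, so N must belong to every candidate key.
{N}⁺ = {N}, which is not all of the schema, so we must add further attributes.
{A, N}⁺: AN→EJM adds E, J, M; AEJ→Q adds Q → {A, E, J, M, N, Q}. Minimal: {N}⁺ = {N}; {A}⁺ = {A} — none reach the full schema.
{E, N}⁺: E→AQ adds A, Q; AN→EJM adds J, M → {A, E, J, M, N, Q}. Minimal: {N}⁺ = {N}; {E}⁺ = {A, E, Q} — none reach the full schema.
{J, M, N, Q}⁺: JMQ→A adds A; AN→EJM adds E → {A, E, J, M, N, Q}. Minimal: {M, N, Q}⁺ = {M, N, Q}; {J, N, Q}⁺ = {J, N, Q}; {J, M, Q}⁺ = {A, J, M, Q}; … — none reach the full schema.

AN; EN; JMNQ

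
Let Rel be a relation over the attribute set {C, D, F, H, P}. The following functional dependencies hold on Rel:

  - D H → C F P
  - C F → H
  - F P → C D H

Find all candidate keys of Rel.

DH; FP; CDF

{D, H}⁺: DH→CFP adds C, F, P → {C, D, F, H, P}.
{F, P}⁺: FP→CDH adds C, D, H → {C, D, F, H, P}.
{C, D, F}⁺: CF→H adds H; DH→CFP adds P → {C, D, F, H, P}.
Any other superkey contains one of these as a subset, so there are no further candidate keys.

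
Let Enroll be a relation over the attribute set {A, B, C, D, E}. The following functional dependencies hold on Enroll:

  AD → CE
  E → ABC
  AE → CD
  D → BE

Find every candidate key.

D, E

{D}⁺: D→BE adds B, E; E→ABC adds A, C → {A, B, C, D, E}.
{E}⁺: E→ABC adds A, B, C; AE→CD adds D → {A, B, C, D, E}.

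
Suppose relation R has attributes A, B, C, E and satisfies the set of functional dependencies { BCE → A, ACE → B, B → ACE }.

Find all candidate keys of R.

{B}; {A, C, E}

{B}⁺: B→ACE adds A, C, E → {A, B, C, E}.
{A, C, E}⁺: ACE→B adds B → {A, B, C, E}. Minimal: {C, E}⁺ = {C, E}; {A, E}⁺ = {A, E}; {A, C}⁺ = {A, C} — none reach the full schema.
Any other superkey contains one of these as a subset, so there are no further candidate keys.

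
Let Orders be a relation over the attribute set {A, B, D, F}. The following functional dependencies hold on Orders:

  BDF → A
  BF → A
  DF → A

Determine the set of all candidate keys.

{B, D, F}⁺: BDF→A adds A → {A, B, D, F}.

{B, D, F}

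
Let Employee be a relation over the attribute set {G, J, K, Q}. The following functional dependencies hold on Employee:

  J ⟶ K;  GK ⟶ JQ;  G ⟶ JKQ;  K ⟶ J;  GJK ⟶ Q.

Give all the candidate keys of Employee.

{G}⁺: G→JKQ adds J, K, Q → {G, J, K, Q}.

{G}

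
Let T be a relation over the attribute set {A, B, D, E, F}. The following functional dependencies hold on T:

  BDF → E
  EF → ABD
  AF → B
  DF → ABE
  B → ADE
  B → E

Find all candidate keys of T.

Attribute F never appears on the right-hand side of any dependency, so F must belong to every candidate key.
{F}⁺ = {F}, which is not all of the schema, so we must add further attributes.
{A, F}⁺: AF→B adds B; B→ADE adds D, E → {A, B, D, E, F}. Minimal: {F}⁺ = {F}; {A}⁺ = {A} — none reach the full schema.
{B, F}⁺: B→ADE adds A, D, E → {A, B, D, E, F}. Minimal: {F}⁺ = {F}; {B}⁺ = {A, B, D, E} — none reach the full schema.
{D, F}⁺: DF→ABE adds A, B, E → {A, B, D, E, F}. Minimal: {F}⁺ = {F}; {D}⁺ = {D} — none reach the full schema.
{E, F}⁺: EF→ABD adds A, B, D → {A, B, D, E, F}. Minimal: {F}⁺ = {F}; {E}⁺ = {E} — none reach the full schema.
Any other superkey contains one of these as a subset, so there are no further candidate keys.

{A, F}; {B, F}; {D, F}; {E, F}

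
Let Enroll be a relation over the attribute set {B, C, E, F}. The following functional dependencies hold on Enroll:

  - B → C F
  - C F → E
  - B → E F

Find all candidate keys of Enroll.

{B}⁺: B→CF adds C, F; CF→E adds E → {B, C, E, F}.
No other minimal superkey exists.

B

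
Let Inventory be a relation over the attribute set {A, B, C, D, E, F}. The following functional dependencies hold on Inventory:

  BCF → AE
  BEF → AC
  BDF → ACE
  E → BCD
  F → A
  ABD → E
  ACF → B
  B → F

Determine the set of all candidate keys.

{E}, {B, C}, {B, D}, {C, F}

{E}⁺: E→BCD adds B, C, D; B→F adds F; BCF→AE adds A → {A, B, C, D, E, F}.
{B, C}⁺: B→F adds F; BCF→AE adds A, E; E→BCD adds D → {A, B, C, D, E, F}. Minimal: {C}⁺ = {C}; {B}⁺ = {A, B, F} — none reach the full schema.
{B, D}⁺: B→F adds F; BDF→ACE adds A, C, E → {A, B, C, D, E, F}. Minimal: {D}⁺ = {D}; {B}⁺ = {A, B, F} — none reach the full schema.
{C, F}⁺: F→A adds A; ACF→B adds B; BCF→AE adds E; E→BCD adds D → {A, B, C, D, E, F}. Minimal: {F}⁺ = {A, F}; {C}⁺ = {C} — none reach the full schema.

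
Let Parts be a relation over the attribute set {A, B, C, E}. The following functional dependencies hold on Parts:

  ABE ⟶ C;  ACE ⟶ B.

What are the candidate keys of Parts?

Attributes A, E never appear on any right-hand side, so every candidate key must contain {A, E}.
{A, E}⁺ = {A, E}, which is not all of the schema, so we must add further attributes.
{A, B, E}⁺: ABE→C adds C → {A, B, C, E}. Minimal: {B, E}⁺ = {B, E}; {A, E}⁺ = {A, E}; {A, B}⁺ = {A, B} — none reach the full schema.
{A, C, E}⁺: ACE→B adds B → {A, B, C, E}. Minimal: {C, E}⁺ = {C, E}; {A, E}⁺ = {A, E}; {A, C}⁺ = {A, C} — none reach the full schema.

{A, B, E}, {A, C, E}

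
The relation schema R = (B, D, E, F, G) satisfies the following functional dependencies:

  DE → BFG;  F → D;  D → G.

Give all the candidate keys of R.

(D, E); (E, F)

{D, E}⁺: DE→BFG adds B, F, G → {B, D, E, F, G}. Minimal: {E}⁺ = {E}; {D}⁺ = {D, G} — none reach the full schema.
{E, F}⁺: F→D adds D; D→G adds G; DE→BFG adds B → {B, D, E, F, G}. Minimal: {F}⁺ = {D, F, G}; {E}⁺ = {E} — none reach the full schema.
Any other superkey contains one of these as a subset, so there are no further candidate keys.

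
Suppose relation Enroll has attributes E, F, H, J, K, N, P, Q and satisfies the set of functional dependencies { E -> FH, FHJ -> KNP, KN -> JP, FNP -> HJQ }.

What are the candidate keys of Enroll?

(E, J), (E, K, N), (E, N, P)

Attribute E never appears on the right-hand side of any dependency, so E must belong to every candidate key.
{E}⁺ = {E, F, H}, which is not all of the schema, so we must add further attributes.
{E, J}⁺: E→FH adds F, H; FHJ→KNP adds K, N, P; FNP→HJQ adds Q → {E, F, H, J, K, N, P, Q}. Minimal: {J}⁺ = {J}; {E}⁺ = {E, F, H} — none reach the full schema.
{E, K, N}⁺: E→FH adds F, H; KN→JP adds J, P; FNP→HJQ adds Q → {E, F, H, J, K, N, P, Q}. Minimal: {K, N}⁺ = {J, K, N, P}; {E, N}⁺ = {E, F, H, N}; {E, K}⁺ = {E, F, H, K} — none reach the full schema.
{E, N, P}⁺: E→FH adds F, H; FNP→HJQ adds J, Q; FHJ→KNP adds K → {E, F, H, J, K, N, P, Q}. Minimal: {N, P}⁺ = {N, P}; {E, P}⁺ = {E, F, H, P}; {E, N}⁺ = {E, F, H, N} — none reach the full schema.
Any other superkey contains one of these as a subset, so there are no further candidate keys.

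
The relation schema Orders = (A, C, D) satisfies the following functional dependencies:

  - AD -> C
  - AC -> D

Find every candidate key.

{A, C}, {A, D}

Attribute A never appears on the right-hand side of any dependency, so A must belong to every candidate key.
{A}⁺ = {A}, which is not all of the schema, so we must add further attributes.
{A, C}⁺: AC→D adds D → {A, C, D}.
{A, D}⁺: AD→C adds C → {A, C, D}.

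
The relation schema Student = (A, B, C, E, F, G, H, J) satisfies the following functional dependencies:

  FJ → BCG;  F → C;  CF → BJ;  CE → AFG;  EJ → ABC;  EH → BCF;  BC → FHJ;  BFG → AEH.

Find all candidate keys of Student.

{F}, {B, C}, {C, E}, {E, H}, {E, J}

{F}⁺: F→C adds C; CF→BJ adds B, J; BC→FHJ adds H; FJ→BCG adds G; BFG→AEH adds A, E → {A, B, C, E, F, G, H, J}.
{B, C}⁺: BC→FHJ adds F, H, J; FJ→BCG adds G; BFG→AEH adds A, E → {A, B, C, E, F, G, H, J}. Minimal: {C}⁺ = {C}; {B}⁺ = {B} — none reach the full schema.
{C, E}⁺: CE→AFG adds A, F, G; CF→BJ adds B, J; BC→FHJ adds H → {A, B, C, E, F, G, H, J}. Minimal: {E}⁺ = {E}; {C}⁺ = {C} — none reach the full schema.
{E, H}⁺: EH→BCF adds B, C, F; BC→FHJ adds J; FJ→BCG adds G; CE→AFG adds A → {A, B, C, E, F, G, H, J}. Minimal: {H}⁺ = {H}; {E}⁺ = {E} — none reach the full schema.
{E, J}⁺: EJ→ABC adds A, B, C; BC→FHJ adds F, H; FJ→BCG adds G → {A, B, C, E, F, G, H, J}. Minimal: {J}⁺ = {J}; {E}⁺ = {E} — none reach the full schema.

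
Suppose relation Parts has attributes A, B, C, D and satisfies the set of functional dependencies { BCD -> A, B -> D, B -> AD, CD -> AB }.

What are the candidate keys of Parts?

{B, C}⁺: B→D adds D; B→AD adds A → {A, B, C, D}.
{C, D}⁺: CD→AB adds A, B → {A, B, C, D}.
Any other superkey contains one of these as a subset, so there are no further candidate keys.

{B, C}, {C, D}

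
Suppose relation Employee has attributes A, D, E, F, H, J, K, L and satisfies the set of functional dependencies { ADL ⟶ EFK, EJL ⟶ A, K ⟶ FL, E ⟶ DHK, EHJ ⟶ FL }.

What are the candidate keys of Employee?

{E, J}, {A, D, J, K}, {A, D, J, L}

Attribute J never appears on the right-hand side of any dependency, so J must belong to every candidate key.
{J}⁺ = {J}, which is not all of the schema, so we must add further attributes.
{E, J}⁺: E→DHK adds D, H, K; EHJ→FL adds F, L; EJL→A adds A → {A, D, E, F, H, J, K, L}.
{A, D, J, K}⁺: K→FL adds F, L; ADL→EFK adds E; E→DHK adds H → {A, D, E, F, H, J, K, L}.
{A, D, J, L}⁺: ADL→EFK adds E, F, K; E→DHK adds H → {A, D, E, F, H, J, K, L}.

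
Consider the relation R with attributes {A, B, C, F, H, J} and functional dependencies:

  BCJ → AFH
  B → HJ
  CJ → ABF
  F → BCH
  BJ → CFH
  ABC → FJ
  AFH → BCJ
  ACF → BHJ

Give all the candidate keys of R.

{B}, {F}, {C, J}

{B}⁺: B→HJ adds H, J; BJ→CFH adds C, F; BCJ→AFH adds A → {A, B, C, F, H, J}.
{F}⁺: F→BCH adds B, C, H; B→HJ adds J; CJ→ABF adds A → {A, B, C, F, H, J}.
{C, J}⁺: CJ→ABF adds A, B, F; F→BCH adds H → {A, B, C, F, H, J}. Minimal: {J}⁺ = {J}; {C}⁺ = {C} — none reach the full schema.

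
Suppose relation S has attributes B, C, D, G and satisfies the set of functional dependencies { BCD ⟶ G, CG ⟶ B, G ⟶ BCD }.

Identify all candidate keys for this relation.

G, BCD

{G}⁺: G→BCD adds B, C, D → {B, C, D, G}.
{B, C, D}⁺: BCD→G adds G → {B, C, D, G}. Minimal: {C, D}⁺ = {C, D}; {B, D}⁺ = {B, D}; {B, C}⁺ = {B, C} — none reach the full schema.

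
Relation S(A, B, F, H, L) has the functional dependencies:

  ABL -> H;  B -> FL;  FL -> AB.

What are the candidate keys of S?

B, FL

{B}⁺: B→FL adds F, L; FL→AB adds A; ABL→H adds H → {A, B, F, H, L}.
{F, L}⁺: FL→AB adds A, B; ABL→H adds H → {A, B, F, H, L}. Minimal: {L}⁺ = {L}; {F}⁺ = {F} — none reach the full schema.
Any other superkey contains one of these as a subset, so there are no further candidate keys.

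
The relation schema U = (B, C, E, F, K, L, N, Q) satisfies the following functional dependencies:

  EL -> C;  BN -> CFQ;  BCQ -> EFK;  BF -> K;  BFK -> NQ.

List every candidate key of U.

{B, F, L}, {B, L, N}, {B, C, L, Q}, {B, E, L, Q}

Attributes B, L never appear on any right-hand side, so every candidate key must contain {B, L}.
{B, L}⁺ = {B, L}, which is not all of the schema, so we must add further attributes.
{B, F, L}⁺: BF→K adds K; BFK→NQ adds N, Q; BN→CFQ adds C; BCQ→EFK adds E → {B, C, E, F, K, L, N, Q}. Minimal: {F, L}⁺ = {F, L}; {B, L}⁺ = {B, L}; {B, F}⁺ = {B, C, E, F, K, N, Q} — none reach the full schema.
{B, L, N}⁺: BN→CFQ adds C, F, Q; BCQ→EFK adds E, K → {B, C, E, F, K, L, N, Q}. Minimal: {L, N}⁺ = {L, N}; {B, N}⁺ = {B, C, E, F, K, N, Q}; {B, L}⁺ = {B, L} — none reach the full schema.
{B, C, L, Q}⁺: BCQ→EFK adds E, F, K; BFK→NQ adds N → {B, C, E, F, K, L, N, Q}. Minimal: {C, L, Q}⁺ = {C, L, Q}; {B, L, Q}⁺ = {B, L, Q}; {B, C, Q}⁺ = {B, C, E, F, K, N, Q}; … — none reach the full schema.
{B, E, L, Q}⁺: EL→C adds C; BCQ→EFK adds F, K; BFK→NQ adds N → {B, C, E, F, K, L, N, Q}. Minimal: {E, L, Q}⁺ = {C, E, L, Q}; {B, L, Q}⁺ = {B, L, Q}; {B, E, Q}⁺ = {B, E, Q}; … — none reach the full schema.
Any other superkey contains one of these as a subset, so there are no further candidate keys.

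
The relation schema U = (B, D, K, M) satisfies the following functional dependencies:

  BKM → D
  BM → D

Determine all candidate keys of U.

Attributes B, K, M never appear on any right-hand side, so every candidate key must contain {B, K, M}.
{B, K, M}⁺ = {B, D, K, M}, which is all of the schema, so {B, K, M} is the only candidate key.

{B, K, M}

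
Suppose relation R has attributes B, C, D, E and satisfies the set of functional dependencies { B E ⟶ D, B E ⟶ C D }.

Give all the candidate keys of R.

{B, E}

Attributes B, E never appear on any right-hand side, so every candidate key must contain {B, E}.
{B, E}⁺ = {B, C, D, E}, which is all of the schema, so {B, E} is the only candidate key.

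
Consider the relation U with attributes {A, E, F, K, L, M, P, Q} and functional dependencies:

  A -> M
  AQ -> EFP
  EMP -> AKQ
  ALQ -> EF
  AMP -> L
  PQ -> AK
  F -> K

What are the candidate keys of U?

(A, Q), (P, Q), (A, E, P), (E, M, P)

{A, Q}⁺: A→M adds M; AQ→EFP adds E, F, P; EMP→AKQ adds K; AMP→L adds L → {A, E, F, K, L, M, P, Q}. Minimal: {Q}⁺ = {Q}; {A}⁺ = {A, M} — none reach the full schema.
{P, Q}⁺: PQ→AK adds A, K; A→M adds M; AQ→EFP adds E, F; AMP→L adds L → {A, E, F, K, L, M, P, Q}. Minimal: {Q}⁺ = {Q}; {P}⁺ = {P} — none reach the full schema.
{A, E, P}⁺: A→M adds M; EMP→AKQ adds K, Q; AMP→L adds L; AQ→EFP adds F → {A, E, F, K, L, M, P, Q}. Minimal: {E, P}⁺ = {E, P}; {A, P}⁺ = {A, L, M, P}; {A, E}⁺ = {A, E, M} — none reach the full schema.
{E, M, P}⁺: EMP→AKQ adds A, K, Q; AMP→L adds L; AQ→EFP adds F → {A, E, F, K, L, M, P, Q}. Minimal: {M, P}⁺ = {M, P}; {E, P}⁺ = {E, P}; {E, M}⁺ = {E, M} — none reach the full schema.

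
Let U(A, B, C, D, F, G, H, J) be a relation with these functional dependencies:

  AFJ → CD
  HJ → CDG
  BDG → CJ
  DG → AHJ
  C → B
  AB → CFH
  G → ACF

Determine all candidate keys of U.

DG, GJ, HJ, ABJ, ACJ, AFJ

{D, G}⁺: DG→AHJ adds A, H, J; G→ACF adds C, F; C→B adds B → {A, B, C, D, F, G, H, J}. Minimal: {G}⁺ = {A, B, C, F, G, H}; {D}⁺ = {D} — none reach the full schema.
{G, J}⁺: G→ACF adds A, C, F; AFJ→CD adds D; DG→AHJ adds H; C→B adds B → {A, B, C, D, F, G, H, J}. Minimal: {J}⁺ = {J}; {G}⁺ = {A, B, C, F, G, H} — none reach the full schema.
{H, J}⁺: HJ→CDG adds C, D, G; DG→AHJ adds A; C→B adds B; AB→CFH adds F → {A, B, C, D, F, G, H, J}. Minimal: {J}⁺ = {J}; {H}⁺ = {H} — none reach the full schema.
{A, B, J}⁺: AB→CFH adds C, F, H; AFJ→CD adds D; HJ→CDG adds G → {A, B, C, D, F, G, H, J}. Minimal: {B, J}⁺ = {B, J}; {A, J}⁺ = {A, J}; {A, B}⁺ = {A, B, C, F, H} — none reach the full schema.
{A, C, J}⁺: C→B adds B; AB→CFH adds F, H; AFJ→CD adds D; HJ→CDG adds G → {A, B, C, D, F, G, H, J}. Minimal: {C, J}⁺ = {B, C, J}; {A, J}⁺ = {A, J}; {A, C}⁺ = {A, B, C, F, H} — none reach the full schema.
{A, F, J}⁺: AFJ→CD adds C, D; C→B adds B; AB→CFH adds H; HJ→CDG adds G → {A, B, C, D, F, G, H, J}. Minimal: {F, J}⁺ = {F, J}; {A, J}⁺ = {A, J}; {A, F}⁺ = {A, F} — none reach the full schema.
Any other superkey contains one of these as a subset, so there are no further candidate keys.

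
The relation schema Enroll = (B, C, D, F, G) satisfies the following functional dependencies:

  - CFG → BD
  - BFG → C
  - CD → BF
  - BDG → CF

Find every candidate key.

BDG, BFG, CDG, CFG

Attribute G never appears on the right-hand side of any dependency, so G must belong to every candidate key.
{G}⁺ = {G}, which is not all of the schema, so we must add further attributes.
{B, D, G}⁺: BDG→CF adds C, F → {B, C, D, F, G}. Minimal: {D, G}⁺ = {D, G}; {B, G}⁺ = {B, G}; {B, D}⁺ = {B, D} — none reach the full schema.
{B, F, G}⁺: BFG→C adds C; CFG→BD adds D → {B, C, D, F, G}. Minimal: {F, G}⁺ = {F, G}; {B, G}⁺ = {B, G}; {B, F}⁺ = {B, F} — none reach the full schema.
{C, D, G}⁺: CD→BF adds B, F → {B, C, D, F, G}. Minimal: {D, G}⁺ = {D, G}; {C, G}⁺ = {C, G}; {C, D}⁺ = {B, C, D, F} — none reach the full schema.
{C, F, G}⁺: CFG→BD adds B, D → {B, C, D, F, G}. Minimal: {F, G}⁺ = {F, G}; {C, G}⁺ = {C, G}; {C, F}⁺ = {C, F} — none reach the full schema.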